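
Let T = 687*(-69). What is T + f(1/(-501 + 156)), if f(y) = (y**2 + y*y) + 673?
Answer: -5562038248/119025 ≈ -46730.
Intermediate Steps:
T = -47403
f(y) = 673 + 2*y**2 (f(y) = (y**2 + y**2) + 673 = 2*y**2 + 673 = 673 + 2*y**2)
T + f(1/(-501 + 156)) = -47403 + (673 + 2*(1/(-501 + 156))**2) = -47403 + (673 + 2*(1/(-345))**2) = -47403 + (673 + 2*(-1/345)**2) = -47403 + (673 + 2*(1/119025)) = -47403 + (673 + 2/119025) = -47403 + 80103827/119025 = -5562038248/119025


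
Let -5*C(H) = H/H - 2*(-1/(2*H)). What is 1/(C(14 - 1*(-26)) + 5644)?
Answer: 200/1128759 ≈ 0.00017719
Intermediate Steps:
C(H) = -1/5 - 1/(5*H) (C(H) = -(H/H - 2*(-1/(2*H)))/5 = -(1 - (-1)/H)/5 = -(1 + 1/H)/5 = -1/5 - 1/(5*H))
1/(C(14 - 1*(-26)) + 5644) = 1/((-1 - (14 - 1*(-26)))/(5*(14 - 1*(-26))) + 5644) = 1/((-1 - (14 + 26))/(5*(14 + 26)) + 5644) = 1/((1/5)*(-1 - 1*40)/40 + 5644) = 1/((1/5)*(1/40)*(-1 - 40) + 5644) = 1/((1/5)*(1/40)*(-41) + 5644) = 1/(-41/200 + 5644) = 1/(1128759/200) = 200/1128759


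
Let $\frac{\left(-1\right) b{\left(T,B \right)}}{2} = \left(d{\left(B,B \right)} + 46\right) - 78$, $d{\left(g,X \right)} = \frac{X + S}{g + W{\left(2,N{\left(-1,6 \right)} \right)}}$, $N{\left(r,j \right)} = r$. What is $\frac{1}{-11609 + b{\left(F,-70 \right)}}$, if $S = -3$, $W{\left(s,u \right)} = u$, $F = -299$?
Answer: $- \frac{71}{819841} \approx -8.6602 \cdot 10^{-5}$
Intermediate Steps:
$d{\left(g,X \right)} = \frac{-3 + X}{-1 + g}$ ($d{\left(g,X \right)} = \frac{X - 3}{g - 1} = \frac{-3 + X}{-1 + g}$)
$b{\left(T,B \right)} = 64 - \frac{2 \left(-3 + B\right)}{-1 + B}$ ($b{\left(T,B \right)} = - 2 \left(\left(\frac{-3 + B}{-1 + B} + 46\right) - 78\right) = - 2 \left(\left(46 + \frac{-3 + B}{-1 + B}\right) - 78\right) = - 2 \left(-32 + \frac{-3 + B}{-1 + B}\right) = 64 - \frac{2 \left(-3 + B\right)}{-1 + B}$)
$\frac{1}{-11609 + b{\left(F,-70 \right)}} = \frac{1}{-11609 + \frac{2 \left(-29 + 31 \left(-70\right)\right)}{-1 - 70}} = \frac{1}{-11609 + \frac{2 \left(-29 - 2170\right)}{-71}} = \frac{1}{-11609 + 2 \left(- \frac{1}{71}\right) \left(-2199\right)} = \frac{1}{-11609 + \frac{4398}{71}} = \frac{1}{- \frac{819841}{71}} = - \frac{71}{819841}$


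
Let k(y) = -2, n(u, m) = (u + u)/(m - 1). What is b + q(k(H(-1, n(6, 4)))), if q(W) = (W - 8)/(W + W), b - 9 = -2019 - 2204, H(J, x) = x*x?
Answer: -8423/2 ≈ -4211.5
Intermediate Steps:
n(u, m) = 2*u/(-1 + m) (n(u, m) = (2*u)/(-1 + m) = 2*u/(-1 + m))
H(J, x) = x²
b = -4214 (b = 9 + (-2019 - 2204) = 9 - 4223 = -4214)
q(W) = (-8 + W)/(2*W) (q(W) = (-8 + W)/((2*W)) = (-8 + W)*(1/(2*W)) = (-8 + W)/(2*W))
b + q(k(H(-1, n(6, 4)))) = -4214 + (½)*(-8 - 2)/(-2) = -4214 + (½)*(-½)*(-10) = -4214 + 5/2 = -8423/2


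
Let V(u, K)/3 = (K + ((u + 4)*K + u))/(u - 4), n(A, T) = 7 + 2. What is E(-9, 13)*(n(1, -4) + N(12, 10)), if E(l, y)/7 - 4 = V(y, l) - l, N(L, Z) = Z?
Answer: -14630/3 ≈ -4876.7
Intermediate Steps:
n(A, T) = 9
V(u, K) = 3*(K + u + K*(4 + u))/(-4 + u) (V(u, K) = 3*((K + ((u + 4)*K + u))/(u - 4)) = 3*((K + ((4 + u)*K + u))/(-4 + u)) = 3*((K + (K*(4 + u) + u))/(-4 + u)) = 3*((K + (u + K*(4 + u)))/(-4 + u)) = 3*((K + u + K*(4 + u))/(-4 + u)) = 3*(K + u + K*(4 + u))/(-4 + u))
E(l, y) = 28 - 7*l + 21*(y + 5*l + l*y)/(-4 + y) (E(l, y) = 28 + 7*(3*(y + 5*l + l*y)/(-4 + y) - l) = 28 + 7*(-l + 3*(y + 5*l + l*y)/(-4 + y)) = 28 + (-7*l + 21*(y + 5*l + l*y)/(-4 + y)) = 28 - 7*l + 21*(y + 5*l + l*y)/(-4 + y))
E(-9, 13)*(n(1, -4) + N(12, 10)) = (7*(-16 + 7*13 + 19*(-9) + 2*(-9)*13)/(-4 + 13))*(9 + 10) = (7*(-16 + 91 - 171 - 234)/9)*19 = (7*(⅑)*(-330))*19 = -770/3*19 = -14630/3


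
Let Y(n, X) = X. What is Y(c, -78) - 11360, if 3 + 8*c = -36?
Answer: -11438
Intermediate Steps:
c = -39/8 (c = -3/8 + (1/8)*(-36) = -3/8 - 9/2 = -39/8 ≈ -4.8750)
Y(c, -78) - 11360 = -78 - 11360 = -11438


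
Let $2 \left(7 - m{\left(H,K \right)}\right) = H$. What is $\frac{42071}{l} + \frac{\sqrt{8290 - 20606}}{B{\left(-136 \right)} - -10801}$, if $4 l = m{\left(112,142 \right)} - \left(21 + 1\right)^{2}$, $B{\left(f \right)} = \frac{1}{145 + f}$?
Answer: $- \frac{168284}{533} + \frac{9 i \sqrt{3079}}{48605} \approx -315.73 + 0.010275 i$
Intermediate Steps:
$m{\left(H,K \right)} = 7 - \frac{H}{2}$
$l = - \frac{533}{4}$ ($l = \frac{\left(7 - 56\right) - \left(21 + 1\right)^{2}}{4} = \frac{\left(7 - 56\right) - 22^{2}}{4} = \frac{-49 - 484}{4} = \frac{1}{4} \left(-533\right) = - \frac{533}{4} \approx -133.25$)
$\frac{42071}{l} + \frac{\sqrt{8290 - 20606}}{B{\left(-136 \right)} - -10801} = \frac{42071}{- \frac{533}{4}} + \frac{\sqrt{8290 - 20606}}{\frac{1}{145 - 136} - -10801} = 42071 \left(- \frac{4}{533}\right) + \frac{\sqrt{-12316}}{\frac{1}{9} + 10801} = - \frac{168284}{533} + \frac{2 i \sqrt{3079}}{\frac{1}{9} + 10801} = - \frac{168284}{533} + \frac{2 i \sqrt{3079}}{\frac{97210}{9}} = - \frac{168284}{533} + 2 i \sqrt{3079} \cdot \frac{9}{97210} = - \frac{168284}{533} + \frac{9 i \sqrt{3079}}{48605}$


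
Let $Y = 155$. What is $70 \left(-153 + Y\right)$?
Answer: $140$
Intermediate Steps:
$70 \left(-153 + Y\right) = 70 \left(-153 + 155\right) = 70 \cdot 2 = 140$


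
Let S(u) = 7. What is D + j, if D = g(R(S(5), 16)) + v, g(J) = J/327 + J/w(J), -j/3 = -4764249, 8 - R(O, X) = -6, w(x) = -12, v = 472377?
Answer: 3218796787/218 ≈ 1.4765e+7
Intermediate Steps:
R(O, X) = 14 (R(O, X) = 8 - 1*(-6) = 8 + 6 = 14)
j = 14292747 (j = -3*(-4764249) = 14292747)
g(J) = -35*J/436 (g(J) = J/327 + J/(-12) = J*(1/327) + J*(-1/12) = J/327 - J/12 = -35*J/436)
D = 102977941/218 (D = -35/436*14 + 472377 = -245/218 + 472377 = 102977941/218 ≈ 4.7238e+5)
D + j = 102977941/218 + 14292747 = 3218796787/218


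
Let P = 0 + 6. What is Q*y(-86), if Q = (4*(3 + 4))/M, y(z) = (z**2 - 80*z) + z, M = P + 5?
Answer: 36120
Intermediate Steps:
P = 6
M = 11 (M = 6 + 5 = 11)
y(z) = z**2 - 79*z
Q = 28/11 (Q = (4*(3 + 4))/11 = (4*7)*(1/11) = 28*(1/11) = 28/11 ≈ 2.5455)
Q*y(-86) = 28*(-86*(-79 - 86))/11 = 28*(-86*(-165))/11 = (28/11)*14190 = 36120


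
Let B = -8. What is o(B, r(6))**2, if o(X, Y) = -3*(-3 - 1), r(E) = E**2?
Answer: 144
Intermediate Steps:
o(X, Y) = 12 (o(X, Y) = -3*(-4) = 12)
o(B, r(6))**2 = 12**2 = 144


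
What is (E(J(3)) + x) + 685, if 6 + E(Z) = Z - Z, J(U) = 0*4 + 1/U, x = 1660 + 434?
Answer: 2773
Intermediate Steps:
x = 2094
J(U) = 1/U (J(U) = 0 + 1/U = 1/U)
E(Z) = -6 (E(Z) = -6 + (Z - Z) = -6 + 0 = -6)
(E(J(3)) + x) + 685 = (-6 + 2094) + 685 = 2088 + 685 = 2773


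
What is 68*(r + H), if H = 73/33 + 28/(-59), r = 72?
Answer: 9762556/1947 ≈ 5014.2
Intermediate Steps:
H = 3383/1947 (H = 73*(1/33) + 28*(-1/59) = 73/33 - 28/59 = 3383/1947 ≈ 1.7375)
68*(r + H) = 68*(72 + 3383/1947) = 68*(143567/1947) = 9762556/1947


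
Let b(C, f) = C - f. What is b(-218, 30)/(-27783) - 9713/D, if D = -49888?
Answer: 282228503/1386038304 ≈ 0.20362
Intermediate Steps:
b(-218, 30)/(-27783) - 9713/D = (-218 - 1*30)/(-27783) - 9713/(-49888) = (-218 - 30)*(-1/27783) - 9713*(-1/49888) = -248*(-1/27783) + 9713/49888 = 248/27783 + 9713/49888 = 282228503/1386038304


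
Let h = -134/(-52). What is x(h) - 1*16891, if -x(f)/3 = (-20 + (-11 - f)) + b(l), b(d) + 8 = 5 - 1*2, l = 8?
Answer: -436157/26 ≈ -16775.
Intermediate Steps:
h = 67/26 (h = -134*(-1/52) = 67/26 ≈ 2.5769)
b(d) = -5 (b(d) = -8 + (5 - 1*2) = -8 + (5 - 2) = -8 + 3 = -5)
x(f) = 108 + 3*f (x(f) = -3*((-20 + (-11 - f)) - 5) = -3*((-31 - f) - 5) = -3*(-36 - f) = 108 + 3*f)
x(h) - 1*16891 = (108 + 3*(67/26)) - 1*16891 = (108 + 201/26) - 16891 = 3009/26 - 16891 = -436157/26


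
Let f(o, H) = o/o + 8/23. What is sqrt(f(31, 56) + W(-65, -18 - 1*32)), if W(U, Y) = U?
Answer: 2*I*sqrt(8418)/23 ≈ 7.9782*I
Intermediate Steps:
f(o, H) = 31/23 (f(o, H) = 1 + 8*(1/23) = 1 + 8/23 = 31/23)
sqrt(f(31, 56) + W(-65, -18 - 1*32)) = sqrt(31/23 - 65) = sqrt(-1464/23) = 2*I*sqrt(8418)/23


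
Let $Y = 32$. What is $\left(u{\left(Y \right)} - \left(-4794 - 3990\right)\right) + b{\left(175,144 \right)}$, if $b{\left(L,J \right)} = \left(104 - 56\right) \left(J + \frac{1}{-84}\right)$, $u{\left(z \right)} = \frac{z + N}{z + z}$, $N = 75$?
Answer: $\frac{7032301}{448} \approx 15697.0$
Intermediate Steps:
$u{\left(z \right)} = \frac{75 + z}{2 z}$ ($u{\left(z \right)} = \frac{z + 75}{z + z} = \frac{75 + z}{2 z}$)
$b{\left(L,J \right)} = - \frac{4}{7} + 48 J$ ($b{\left(L,J \right)} = 48 \left(J - \frac{1}{84}\right) = 48 \left(- \frac{1}{84} + J\right) = - \frac{4}{7} + 48 J$)
$\left(u{\left(Y \right)} - \left(-4794 - 3990\right)\right) + b{\left(175,144 \right)} = \left(\frac{75 + 32}{2 \cdot 32} - \left(-4794 - 3990\right)\right) + \left(- \frac{4}{7} + 48 \cdot 144\right) = \left(\frac{1}{2} \cdot \frac{1}{32} \cdot 107 - \left(-4794 - 3990\right)\right) + \left(- \frac{4}{7} + 6912\right) = \left(\frac{107}{64} - -8784\right) + \frac{48380}{7} = \left(\frac{107}{64} + 8784\right) + \frac{48380}{7} = \frac{562283}{64} + \frac{48380}{7} = \frac{7032301}{448}$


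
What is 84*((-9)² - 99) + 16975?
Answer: 15463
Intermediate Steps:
84*((-9)² - 99) + 16975 = 84*(81 - 99) + 16975 = 84*(-18) + 16975 = -1512 + 16975 = 15463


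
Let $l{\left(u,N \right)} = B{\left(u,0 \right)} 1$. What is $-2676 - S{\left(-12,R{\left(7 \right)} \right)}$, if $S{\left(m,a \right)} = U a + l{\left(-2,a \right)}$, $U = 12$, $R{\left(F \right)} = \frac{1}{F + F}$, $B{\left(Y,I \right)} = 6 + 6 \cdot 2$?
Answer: $- \frac{18864}{7} \approx -2694.9$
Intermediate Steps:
$B{\left(Y,I \right)} = 18$ ($B{\left(Y,I \right)} = 6 + 12 = 18$)
$R{\left(F \right)} = \frac{1}{2 F}$
$l{\left(u,N \right)} = 18$ ($l{\left(u,N \right)} = 18 \cdot 1 = 18$)
$S{\left(m,a \right)} = 18 + 12 a$ ($S{\left(m,a \right)} = 12 a + 18 = 18 + 12 a$)
$-2676 - S{\left(-12,R{\left(7 \right)} \right)} = -2676 - \left(18 + 12 \frac{1}{2 \cdot 7}\right) = -2676 - \left(18 + 12 \cdot \frac{1}{2} \cdot \frac{1}{7}\right) = -2676 - \left(18 + 12 \cdot \frac{1}{14}\right) = -2676 - \left(18 + \frac{6}{7}\right) = -2676 - \frac{132}{7} = - \frac{18864}{7}$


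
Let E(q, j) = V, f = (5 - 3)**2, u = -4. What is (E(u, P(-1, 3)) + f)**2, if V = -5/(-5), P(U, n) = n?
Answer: 25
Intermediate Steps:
f = 4 (f = 2**2 = 4)
V = 1 (V = -5*(-1/5) = 1)
E(q, j) = 1
(E(u, P(-1, 3)) + f)**2 = (1 + 4)**2 = 5**2 = 25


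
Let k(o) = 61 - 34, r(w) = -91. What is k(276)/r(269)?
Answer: -27/91 ≈ -0.29670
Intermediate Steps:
k(o) = 27
k(276)/r(269) = 27/(-91) = 27*(-1/91) = -27/91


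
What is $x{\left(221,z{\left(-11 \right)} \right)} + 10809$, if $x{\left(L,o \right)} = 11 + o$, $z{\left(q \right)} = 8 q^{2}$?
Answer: $11788$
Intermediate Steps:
$x{\left(221,z{\left(-11 \right)} \right)} + 10809 = \left(11 + 8 \left(-11\right)^{2}\right) + 10809 = \left(11 + 8 \cdot 121\right) + 10809 = \left(11 + 968\right) + 10809 = 979 + 10809 = 11788$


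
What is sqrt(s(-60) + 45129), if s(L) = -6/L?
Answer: sqrt(4512910)/10 ≈ 212.44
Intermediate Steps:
sqrt(s(-60) + 45129) = sqrt(-6/(-60) + 45129) = sqrt(-6*(-1/60) + 45129) = sqrt(1/10 + 45129) = sqrt(451291/10) = sqrt(4512910)/10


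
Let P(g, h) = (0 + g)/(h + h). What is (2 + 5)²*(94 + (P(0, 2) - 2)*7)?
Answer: 3920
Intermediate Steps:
P(g, h) = g/(2*h) (P(g, h) = g/((2*h)) = g*(1/(2*h)) = g/(2*h))
(2 + 5)²*(94 + (P(0, 2) - 2)*7) = (2 + 5)²*(94 + ((½)*0/2 - 2)*7) = 7²*(94 + ((½)*0*(½) - 2)*7) = 49*(94 + (0 - 2)*7) = 49*(94 - 2*7) = 49*(94 - 14) = 49*80 = 3920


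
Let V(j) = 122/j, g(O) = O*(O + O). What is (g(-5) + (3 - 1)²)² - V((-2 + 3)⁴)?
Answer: 2794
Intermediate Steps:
g(O) = 2*O² (g(O) = O*(2*O) = 2*O²)
(g(-5) + (3 - 1)²)² - V((-2 + 3)⁴) = (2*(-5)² + (3 - 1)²)² - 122/((-2 + 3)⁴) = (2*25 + 2²)² - 122/(1⁴) = (50 + 4)² - 122/1 = 54² - 122 = 2916 - 1*122 = 2916 - 122 = 2794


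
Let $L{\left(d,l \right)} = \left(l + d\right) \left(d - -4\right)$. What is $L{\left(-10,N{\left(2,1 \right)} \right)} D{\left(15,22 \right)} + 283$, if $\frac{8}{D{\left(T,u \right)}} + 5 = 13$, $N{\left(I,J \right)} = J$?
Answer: $337$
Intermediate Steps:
$D{\left(T,u \right)} = 1$ ($D{\left(T,u \right)} = \frac{8}{-5 + 13} = \frac{8}{8} = 8 \cdot \frac{1}{8} = 1$)
$L{\left(d,l \right)} = \left(4 + d\right) \left(d + l\right)$ ($L{\left(d,l \right)} = \left(d + l\right) \left(d + 4\right) = \left(d + l\right) \left(4 + d\right) = \left(4 + d\right) \left(d + l\right)$)
$L{\left(-10,N{\left(2,1 \right)} \right)} D{\left(15,22 \right)} + 283 = \left(\left(-10\right)^{2} + 4 \left(-10\right) + 4 \cdot 1 - 10\right) 1 + 283 = \left(100 - 40 + 4 - 10\right) 1 + 283 = 54 \cdot 1 + 283 = 54 + 283 = 337$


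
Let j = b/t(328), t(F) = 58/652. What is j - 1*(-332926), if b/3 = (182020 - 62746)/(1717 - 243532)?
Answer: 778190623346/2337545 ≈ 3.3291e+5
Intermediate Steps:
b = -119274/80605 (b = 3*((182020 - 62746)/(1717 - 243532)) = 3*(119274/(-241815)) = 3*(119274*(-1/241815)) = 3*(-39758/80605) = -119274/80605 ≈ -1.4797)
t(F) = 29/326 (t(F) = 58*(1/652) = 29/326)
j = -38883324/2337545 (j = -119274/(80605*29/326) = -119274/80605*326/29 = -38883324/2337545 ≈ -16.634)
j - 1*(-332926) = -38883324/2337545 - 1*(-332926) = -38883324/2337545 + 332926 = 778190623346/2337545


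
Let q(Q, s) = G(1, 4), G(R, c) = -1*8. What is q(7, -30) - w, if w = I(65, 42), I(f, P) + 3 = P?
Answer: -47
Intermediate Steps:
I(f, P) = -3 + P
w = 39 (w = -3 + 42 = 39)
G(R, c) = -8
q(Q, s) = -8
q(7, -30) - w = -8 - 1*39 = -8 - 39 = -47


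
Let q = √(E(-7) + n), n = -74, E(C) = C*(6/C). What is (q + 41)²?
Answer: 1613 + 164*I*√17 ≈ 1613.0 + 676.19*I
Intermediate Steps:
E(C) = 6
q = 2*I*√17 (q = √(6 - 74) = √(-68) = 2*I*√17 ≈ 8.2462*I)
(q + 41)² = (2*I*√17 + 41)² = (41 + 2*I*√17)²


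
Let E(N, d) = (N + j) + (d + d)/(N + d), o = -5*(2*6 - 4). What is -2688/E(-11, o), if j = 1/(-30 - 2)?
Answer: 4386816/15443 ≈ 284.06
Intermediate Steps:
j = -1/32 (j = 1/(-32) = -1/32 ≈ -0.031250)
o = -40 (o = -5*(12 - 4) = -5*8 = -40)
E(N, d) = -1/32 + N + 2*d/(N + d) (E(N, d) = (N - 1/32) + (d + d)/(N + d) = (-1/32 + N) + (2*d)/(N + d) = (-1/32 + N) + 2*d/(N + d) = -1/32 + N + 2*d/(N + d))
-2688/E(-11, o) = -2688*(-11 - 40)/((-11)**2 - 1/32*(-11) + (63/32)*(-40) - 11*(-40)) = -2688*(-51/(121 + 11/32 - 315/4 + 440)) = -2688/((-1/51*15443/32)) = -2688/(-15443/1632) = -2688*(-1632/15443) = 4386816/15443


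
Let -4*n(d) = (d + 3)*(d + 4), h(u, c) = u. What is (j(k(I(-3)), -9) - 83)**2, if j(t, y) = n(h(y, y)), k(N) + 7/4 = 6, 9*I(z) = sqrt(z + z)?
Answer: 32761/4 ≈ 8190.3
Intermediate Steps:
I(z) = sqrt(2)*sqrt(z)/9 (I(z) = sqrt(z + z)/9 = sqrt(2*z)/9 = (sqrt(2)*sqrt(z))/9 = sqrt(2)*sqrt(z)/9)
k(N) = 17/4 (k(N) = -7/4 + 6 = 17/4)
n(d) = -(3 + d)*(4 + d)/4 (n(d) = -(d + 3)*(d + 4)/4 = -(3 + d)*(4 + d)/4)
j(t, y) = -3 - 7*y/4 - y**2/4
(j(k(I(-3)), -9) - 83)**2 = ((-3 - 7/4*(-9) - 1/4*(-9)**2) - 83)**2 = ((-3 + 63/4 - 1/4*81) - 83)**2 = ((-3 + 63/4 - 81/4) - 83)**2 = (-15/2 - 83)**2 = (-181/2)**2 = 32761/4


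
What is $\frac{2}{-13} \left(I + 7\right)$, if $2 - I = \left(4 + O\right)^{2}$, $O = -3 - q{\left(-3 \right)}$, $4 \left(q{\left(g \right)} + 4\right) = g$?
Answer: $\frac{385}{104} \approx 3.7019$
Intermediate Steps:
$q{\left(g \right)} = -4 + \frac{g}{4}$
$O = \frac{7}{4}$ ($O = -3 - \left(-4 + \frac{1}{4} \left(-3\right)\right) = -3 - \left(-4 - \frac{3}{4}\right) = -3 - - \frac{19}{4} = -3 + \frac{19}{4} = \frac{7}{4} \approx 1.75$)
$I = - \frac{497}{16}$ ($I = 2 - \left(4 + \frac{7}{4}\right)^{2} = 2 - \left(\frac{23}{4}\right)^{2} = 2 - \frac{529}{16} = - \frac{497}{16} \approx -31.063$)
$\frac{2}{-13} \left(I + 7\right) = \frac{2}{-13} \left(- \frac{497}{16} + 7\right) = 2 \left(- \frac{1}{13}\right) \left(- \frac{385}{16}\right) = \left(- \frac{2}{13}\right) \left(- \frac{385}{16}\right) = \frac{385}{104}$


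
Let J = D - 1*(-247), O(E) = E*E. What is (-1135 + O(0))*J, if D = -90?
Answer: -178195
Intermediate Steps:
O(E) = E²
J = 157 (J = -90 - 1*(-247) = -90 + 247 = 157)
(-1135 + O(0))*J = (-1135 + 0²)*157 = (-1135 + 0)*157 = -1135*157 = -178195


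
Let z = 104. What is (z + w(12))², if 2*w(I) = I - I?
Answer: 10816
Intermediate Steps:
w(I) = 0 (w(I) = (I - I)/2 = (½)*0 = 0)
(z + w(12))² = (104 + 0)² = 104² = 10816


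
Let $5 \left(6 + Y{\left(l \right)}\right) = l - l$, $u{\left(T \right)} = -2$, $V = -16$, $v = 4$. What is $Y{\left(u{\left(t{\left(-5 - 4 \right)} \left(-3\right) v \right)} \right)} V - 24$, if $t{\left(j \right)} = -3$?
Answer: $72$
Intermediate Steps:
$Y{\left(l \right)} = -6$ ($Y{\left(l \right)} = -6 + \frac{l - l}{5} = -6 + \frac{1}{5} \cdot 0 = -6 + 0 = -6$)
$Y{\left(u{\left(t{\left(-5 - 4 \right)} \left(-3\right) v \right)} \right)} V - 24 = \left(-6\right) \left(-16\right) - 24 = 96 - 24 = 72$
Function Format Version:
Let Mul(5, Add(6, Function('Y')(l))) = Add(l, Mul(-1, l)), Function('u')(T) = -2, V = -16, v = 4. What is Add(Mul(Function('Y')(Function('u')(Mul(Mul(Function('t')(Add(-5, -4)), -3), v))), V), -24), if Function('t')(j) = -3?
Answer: 72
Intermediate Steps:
Function('Y')(l) = -6 (Function('Y')(l) = Add(-6, Mul(Rational(1, 5), Add(l, Mul(-1, l)))) = Add(-6, Mul(Rational(1, 5), 0)) = Add(-6, 0) = -6)
Add(Mul(Function('Y')(Function('u')(Mul(Mul(Function('t')(Add(-5, -4)), -3), v))), V), -24) = Add(Mul(-6, -16), -24) = Add(96, -24) = 72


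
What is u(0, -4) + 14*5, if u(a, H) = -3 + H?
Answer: 63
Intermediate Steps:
u(0, -4) + 14*5 = (-3 - 4) + 14*5 = -7 + 70 = 63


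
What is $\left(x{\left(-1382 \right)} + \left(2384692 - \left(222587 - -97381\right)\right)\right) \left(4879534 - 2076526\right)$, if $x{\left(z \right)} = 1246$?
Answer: $5790930437760$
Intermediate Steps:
$\left(x{\left(-1382 \right)} + \left(2384692 - \left(222587 - -97381\right)\right)\right) \left(4879534 - 2076526\right) = \left(1246 + \left(2384692 - \left(222587 - -97381\right)\right)\right) \left(4879534 - 2076526\right) = \left(1246 + \left(2384692 - \left(222587 + 97381\right)\right)\right) 2803008 = \left(1246 + \left(2384692 - 319968\right)\right) 2803008 = \left(1246 + 2064724\right) 2803008 = 2065970 \cdot 2803008 = 5790930437760$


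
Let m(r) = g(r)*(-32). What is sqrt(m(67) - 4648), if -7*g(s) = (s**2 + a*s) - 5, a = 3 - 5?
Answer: 2*sqrt(186662)/7 ≈ 123.44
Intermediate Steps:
a = -2
g(s) = 5/7 - s**2/7 + 2*s/7 (g(s) = -((s**2 - 2*s) - 5)/7 = -(-5 + s**2 - 2*s)/7 = 5/7 - s**2/7 + 2*s/7)
m(r) = -160/7 - 64*r/7 + 32*r**2/7 (m(r) = (5/7 - r**2/7 + 2*r/7)*(-32) = -160/7 - 64*r/7 + 32*r**2/7)
sqrt(m(67) - 4648) = sqrt((-160/7 - 64/7*67 + (32/7)*67**2) - 4648) = sqrt((-160/7 - 4288/7 + (32/7)*4489) - 4648) = sqrt((-160/7 - 4288/7 + 143648/7) - 4648) = sqrt(139200/7 - 4648) = sqrt(106664/7) = 2*sqrt(186662)/7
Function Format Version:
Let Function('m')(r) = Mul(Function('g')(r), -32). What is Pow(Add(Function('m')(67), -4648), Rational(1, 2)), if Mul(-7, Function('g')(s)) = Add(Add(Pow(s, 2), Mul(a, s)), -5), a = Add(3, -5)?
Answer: Mul(Rational(2, 7), Pow(186662, Rational(1, 2))) ≈ 123.44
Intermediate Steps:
a = -2
Function('g')(s) = Add(Rational(5, 7), Mul(Rational(-1, 7), Pow(s, 2)), Mul(Rational(2, 7), s)) (Function('g')(s) = Mul(Rational(-1, 7), Add(Add(Pow(s, 2), Mul(-2, s)), -5)) = Mul(Rational(-1, 7), Add(-5, Pow(s, 2), Mul(-2, s))) = Add(Rational(5, 7), Mul(Rational(-1, 7), Pow(s, 2)), Mul(Rational(2, 7), s)))
Function('m')(r) = Add(Rational(-160, 7), Mul(Rational(-64, 7), r), Mul(Rational(32, 7), Pow(r, 2))) (Function('m')(r) = Mul(Add(Rational(5, 7), Mul(Rational(-1, 7), Pow(r, 2)), Mul(Rational(2, 7), r)), -32) = Add(Rational(-160, 7), Mul(Rational(-64, 7), r), Mul(Rational(32, 7), Pow(r, 2))))
Pow(Add(Function('m')(67), -4648), Rational(1, 2)) = Pow(Add(Add(Rational(-160, 7), Mul(Rational(-64, 7), 67), Mul(Rational(32, 7), Pow(67, 2))), -4648), Rational(1, 2)) = Pow(Add(Add(Rational(-160, 7), Rational(-4288, 7), Mul(Rational(32, 7), 4489)), -4648), Rational(1, 2)) = Pow(Add(Add(Rational(-160, 7), Rational(-4288, 7), Rational(143648, 7)), -4648), Rational(1, 2)) = Pow(Add(Rational(139200, 7), -4648), Rational(1, 2)) = Pow(Rational(106664, 7), Rational(1, 2)) = Mul(Rational(2, 7), Pow(186662, Rational(1, 2)))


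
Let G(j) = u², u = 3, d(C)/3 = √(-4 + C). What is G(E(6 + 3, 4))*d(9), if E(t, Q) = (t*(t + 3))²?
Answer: 27*√5 ≈ 60.374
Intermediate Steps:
d(C) = 3*√(-4 + C)
E(t, Q) = t²*(3 + t)² (E(t, Q) = (t*(3 + t))² = t²*(3 + t)²)
G(j) = 9 (G(j) = 3² = 9)
G(E(6 + 3, 4))*d(9) = 9*(3*√(-4 + 9)) = 9*(3*√5) = 27*√5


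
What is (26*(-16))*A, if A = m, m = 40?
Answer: -16640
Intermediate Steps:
A = 40
(26*(-16))*A = (26*(-16))*40 = -416*40 = -16640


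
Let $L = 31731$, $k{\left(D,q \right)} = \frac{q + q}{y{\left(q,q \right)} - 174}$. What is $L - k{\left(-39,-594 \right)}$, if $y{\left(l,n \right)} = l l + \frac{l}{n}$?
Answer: $\frac{11190350841}{352663} \approx 31731.0$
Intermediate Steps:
$y{\left(l,n \right)} = l^{2} + \frac{l}{n}$
$k{\left(D,q \right)} = \frac{2 q}{-173 + q^{2}}$ ($k{\left(D,q \right)} = \frac{q + q}{\left(q^{2} + \frac{q}{q}\right) - 174} = \frac{2 q}{\left(q^{2} + 1\right) - 174} = \frac{2 q}{\left(1 + q^{2}\right) - 174} = \frac{2 q}{-173 + q^{2}}$)
$L - k{\left(-39,-594 \right)} = 31731 - 2 \left(-594\right) \frac{1}{-173 + \left(-594\right)^{2}} = 31731 - 2 \left(-594\right) \frac{1}{-173 + 352836} = 31731 - 2 \left(-594\right) \frac{1}{352663} = 31731 - - \frac{1188}{352663} = 31731 + \frac{1188}{352663} = \frac{11190350841}{352663}$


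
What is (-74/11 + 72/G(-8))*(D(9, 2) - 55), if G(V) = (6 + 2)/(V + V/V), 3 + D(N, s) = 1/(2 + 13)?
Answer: 60593/15 ≈ 4039.5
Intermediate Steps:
D(N, s) = -44/15 (D(N, s) = -3 + 1/(2 + 13) = -3 + 1/15 = -44/15)
G(V) = 8/(1 + V) (G(V) = 8/(V + 1) = 8/(1 + V))
(-74/11 + 72/G(-8))*(D(9, 2) - 55) = (-74/11 + 72/((8/(1 - 8))))*(-44/15 - 55) = (-74*1/11 + 72/((8/(-7))))*(-869/15) = (-74/11 + 72/((8*(-1/7))))*(-869/15) = (-74/11 + 72/(-8/7))*(-869/15) = (-74/11 + 72*(-7/8))*(-869/15) = (-74/11 - 63)*(-869/15) = -767/11*(-869/15) = 60593/15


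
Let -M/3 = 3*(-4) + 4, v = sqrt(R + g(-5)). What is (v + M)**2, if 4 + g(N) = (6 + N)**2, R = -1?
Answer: 572 + 96*I ≈ 572.0 + 96.0*I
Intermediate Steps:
g(N) = -4 + (6 + N)**2
v = 2*I (v = sqrt(-1 + (-4 + (6 - 5)**2)) = sqrt(-1 + (-4 + 1**2)) = sqrt(-1 + (-4 + 1)) = sqrt(-1 - 3) = sqrt(-4) = 2*I ≈ 2.0*I)
M = 24 (M = -3*(3*(-4) + 4) = -3*(-12 + 4) = -3*(-8) = 24)
(v + M)**2 = (2*I + 24)**2 = (24 + 2*I)**2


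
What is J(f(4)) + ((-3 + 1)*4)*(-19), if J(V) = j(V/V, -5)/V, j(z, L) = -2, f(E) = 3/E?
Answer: 448/3 ≈ 149.33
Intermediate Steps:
J(V) = -2/V
J(f(4)) + ((-3 + 1)*4)*(-19) = -2/(3/4) + ((-3 + 1)*4)*(-19) = -2/(3*(1/4)) - 2*4*(-19) = -2/3/4 - 8*(-19) = -2*4/3 + 152 = -8/3 + 152 = 448/3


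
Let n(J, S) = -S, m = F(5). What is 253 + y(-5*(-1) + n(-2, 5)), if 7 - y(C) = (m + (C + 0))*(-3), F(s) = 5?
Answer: 275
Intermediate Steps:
m = 5
y(C) = 22 + 3*C (y(C) = 7 - (5 + (C + 0))*(-3) = 7 - (5 + C)*(-3) = 7 - (-15 - 3*C) = 7 + (15 + 3*C) = 22 + 3*C)
253 + y(-5*(-1) + n(-2, 5)) = 253 + (22 + 3*(-5*(-1) - 1*5)) = 253 + (22 + 3*(5 - 5)) = 253 + (22 + 3*0) = 253 + (22 + 0) = 253 + 22 = 275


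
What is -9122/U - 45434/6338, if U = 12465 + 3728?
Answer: -396763999/51315617 ≈ -7.7318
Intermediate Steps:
U = 16193
-9122/U - 45434/6338 = -9122/16193 - 45434/6338 = -9122*1/16193 - 45434*1/6338 = -9122/16193 - 22717/3169 = -396763999/51315617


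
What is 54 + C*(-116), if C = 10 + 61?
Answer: -8182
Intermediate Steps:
C = 71
54 + C*(-116) = 54 + 71*(-116) = 54 - 8236 = -8182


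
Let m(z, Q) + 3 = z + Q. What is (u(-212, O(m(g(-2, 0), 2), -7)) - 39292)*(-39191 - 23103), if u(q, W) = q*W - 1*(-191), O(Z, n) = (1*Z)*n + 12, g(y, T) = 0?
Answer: 2686677926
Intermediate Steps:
m(z, Q) = -3 + Q + z (m(z, Q) = -3 + (z + Q) = -3 + (Q + z) = -3 + Q + z)
O(Z, n) = 12 + Z*n (O(Z, n) = Z*n + 12 = 12 + Z*n)
u(q, W) = 191 + W*q (u(q, W) = W*q + 191 = 191 + W*q)
(u(-212, O(m(g(-2, 0), 2), -7)) - 39292)*(-39191 - 23103) = ((191 + (12 + (-3 + 2 + 0)*(-7))*(-212)) - 39292)*(-39191 - 23103) = ((191 + (12 - 1*(-7))*(-212)) - 39292)*(-62294) = ((191 + (12 + 7)*(-212)) - 39292)*(-62294) = ((191 + 19*(-212)) - 39292)*(-62294) = ((191 - 4028) - 39292)*(-62294) = (-3837 - 39292)*(-62294) = -43129*(-62294) = 2686677926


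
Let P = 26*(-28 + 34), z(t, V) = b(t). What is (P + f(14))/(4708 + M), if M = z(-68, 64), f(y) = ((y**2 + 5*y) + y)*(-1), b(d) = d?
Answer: -31/1160 ≈ -0.026724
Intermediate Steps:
z(t, V) = t
f(y) = -y**2 - 6*y (f(y) = (y**2 + 6*y)*(-1) = -y**2 - 6*y)
M = -68
P = 156 (P = 26*6 = 156)
(P + f(14))/(4708 + M) = (156 - 1*14*(6 + 14))/(4708 - 68) = (156 - 1*14*20)/4640 = (156 - 280)*(1/4640) = -124*1/4640 = -31/1160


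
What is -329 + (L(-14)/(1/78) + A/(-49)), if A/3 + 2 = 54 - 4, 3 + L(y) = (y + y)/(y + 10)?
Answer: -977/49 ≈ -19.939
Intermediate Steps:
L(y) = -3 + 2*y/(10 + y) (L(y) = -3 + (y + y)/(y + 10) = -3 + (2*y)/(10 + y) = -3 + 2*y/(10 + y))
A = 144 (A = -6 + 3*(54 - 4) = -6 + 3*50 = -6 + 150 = 144)
-329 + (L(-14)/(1/78) + A/(-49)) = -329 + (((-30 - 1*(-14))/(10 - 14))/(1/78) + 144/(-49)) = -329 + (((-30 + 14)/(-4))/(1/78) + 144*(-1/49)) = -329 + (-1/4*(-16)*78 - 144/49) = -329 + (4*78 - 144/49) = -329 + (312 - 144/49) = -329 + 15144/49 = -977/49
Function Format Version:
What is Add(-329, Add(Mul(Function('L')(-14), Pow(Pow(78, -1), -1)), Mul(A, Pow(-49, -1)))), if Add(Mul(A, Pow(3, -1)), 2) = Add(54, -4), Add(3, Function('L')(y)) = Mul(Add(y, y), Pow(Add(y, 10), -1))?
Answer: Rational(-977, 49) ≈ -19.939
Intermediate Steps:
Function('L')(y) = Add(-3, Mul(2, y, Pow(Add(10, y), -1))) (Function('L')(y) = Add(-3, Mul(Add(y, y), Pow(Add(y, 10), -1))) = Add(-3, Mul(Mul(2, y), Pow(Add(10, y), -1))) = Add(-3, Mul(2, y, Pow(Add(10, y), -1))))
A = 144 (A = Add(-6, Mul(3, Add(54, -4))) = Add(-6, Mul(3, 50)) = Add(-6, 150) = 144)
Add(-329, Add(Mul(Function('L')(-14), Pow(Pow(78, -1), -1)), Mul(A, Pow(-49, -1)))) = Add(-329, Add(Mul(Mul(Pow(Add(10, -14), -1), Add(-30, Mul(-1, -14))), Pow(Pow(78, -1), -1)), Mul(144, Pow(-49, -1)))) = Add(-329, Add(Mul(Mul(Pow(-4, -1), Add(-30, 14)), Pow(Rational(1, 78), -1)), Mul(144, Rational(-1, 49)))) = Add(-329, Add(Mul(Mul(Rational(-1, 4), -16), 78), Rational(-144, 49))) = Add(-329, Add(Mul(4, 78), Rational(-144, 49))) = Add(-329, Add(312, Rational(-144, 49))) = Add(-329, Rational(15144, 49)) = Rational(-977, 49)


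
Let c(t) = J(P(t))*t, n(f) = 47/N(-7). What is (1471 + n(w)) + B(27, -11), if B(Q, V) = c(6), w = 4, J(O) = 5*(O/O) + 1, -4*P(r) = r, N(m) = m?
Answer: 10502/7 ≈ 1500.3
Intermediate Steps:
P(r) = -r/4
J(O) = 6 (J(O) = 5*1 + 1 = 5 + 1 = 6)
n(f) = -47/7 (n(f) = 47/(-7) = 47*(-⅐) = -47/7)
c(t) = 6*t
B(Q, V) = 36 (B(Q, V) = 6*6 = 36)
(1471 + n(w)) + B(27, -11) = (1471 - 47/7) + 36 = 10250/7 + 36 = 10502/7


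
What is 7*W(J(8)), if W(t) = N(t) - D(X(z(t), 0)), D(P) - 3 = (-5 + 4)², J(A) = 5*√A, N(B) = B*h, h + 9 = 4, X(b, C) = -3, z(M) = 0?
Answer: -28 - 350*√2 ≈ -522.97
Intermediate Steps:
h = -5 (h = -9 + 4 = -5)
N(B) = -5*B (N(B) = B*(-5) = -5*B)
D(P) = 4 (D(P) = 3 + (-5 + 4)² = 3 + (-1)² = 3 + 1 = 4)
W(t) = -4 - 5*t (W(t) = -5*t - 1*4 = -5*t - 4 = -4 - 5*t)
7*W(J(8)) = 7*(-4 - 25*√8) = 7*(-4 - 25*2*√2) = 7*(-4 - 50*√2) = -28 - 350*√2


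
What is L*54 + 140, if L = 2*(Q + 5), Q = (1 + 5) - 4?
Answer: 896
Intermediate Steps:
Q = 2 (Q = 6 - 4 = 2)
L = 14 (L = 2*(2 + 5) = 2*7 = 14)
L*54 + 140 = 14*54 + 140 = 756 + 140 = 896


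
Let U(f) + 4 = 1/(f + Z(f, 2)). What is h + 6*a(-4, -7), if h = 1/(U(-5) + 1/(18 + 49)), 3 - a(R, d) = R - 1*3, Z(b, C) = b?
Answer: 163550/2737 ≈ 59.755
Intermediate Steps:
a(R, d) = 6 - R (a(R, d) = 3 - (R - 1*3) = 3 - (R - 3) = 3 - (-3 + R) = 3 + (3 - R) = 6 - R)
U(f) = -4 + 1/(2*f) (U(f) = -4 + 1/(f + f) = -4 + 1/(2*f))
h = -670/2737 (h = 1/((-4 + (½)/(-5)) + 1/(18 + 49)) = 1/((-4 + (½)*(-⅕)) + 1/67) = 1/((-4 - ⅒) + 1/67) = 1/(-41/10 + 1/67) = 1/(-2737/670) = -670/2737 ≈ -0.24479)
h + 6*a(-4, -7) = -670/2737 + 6*(6 - 1*(-4)) = -670/2737 + 6*(6 + 4) = -670/2737 + 6*10 = -670/2737 + 60 = 163550/2737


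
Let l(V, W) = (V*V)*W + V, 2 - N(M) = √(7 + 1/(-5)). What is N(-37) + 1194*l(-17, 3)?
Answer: 1014902 - √170/5 ≈ 1.0149e+6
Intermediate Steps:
N(M) = 2 - √170/5 (N(M) = 2 - √(7 + 1/(-5)) = 2 - √(7 - ⅕) = 2 - √(34/5) = 2 - √170/5)
l(V, W) = V + W*V² (l(V, W) = V²*W + V = W*V² + V = V + W*V²)
N(-37) + 1194*l(-17, 3) = (2 - √170/5) + 1194*(-17*(1 - 17*3)) = (2 - √170/5) + 1194*(-17*(1 - 51)) = (2 - √170/5) + 1194*(-17*(-50)) = (2 - √170/5) + 1194*850 = (2 - √170/5) + 1014900 = 1014902 - √170/5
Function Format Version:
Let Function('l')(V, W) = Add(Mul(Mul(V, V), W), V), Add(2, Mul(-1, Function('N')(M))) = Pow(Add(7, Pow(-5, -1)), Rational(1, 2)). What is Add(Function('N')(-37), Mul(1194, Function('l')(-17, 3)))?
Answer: Add(1014902, Mul(Rational(-1, 5), Pow(170, Rational(1, 2)))) ≈ 1.0149e+6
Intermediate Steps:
Function('N')(M) = Add(2, Mul(Rational(-1, 5), Pow(170, Rational(1, 2)))) (Function('N')(M) = Add(2, Mul(-1, Pow(Add(7, Pow(-5, -1)), Rational(1, 2)))) = Add(2, Mul(-1, Pow(Add(7, Rational(-1, 5)), Rational(1, 2)))) = Add(2, Mul(-1, Pow(Rational(34, 5), Rational(1, 2)))) = Add(2, Mul(-1, Mul(Rational(1, 5), Pow(170, Rational(1, 2))))) = Add(2, Mul(Rational(-1, 5), Pow(170, Rational(1, 2)))))
Function('l')(V, W) = Add(V, Mul(W, Pow(V, 2))) (Function('l')(V, W) = Add(Mul(Pow(V, 2), W), V) = Add(Mul(W, Pow(V, 2)), V) = Add(V, Mul(W, Pow(V, 2))))
Add(Function('N')(-37), Mul(1194, Function('l')(-17, 3))) = Add(Add(2, Mul(Rational(-1, 5), Pow(170, Rational(1, 2)))), Mul(1194, Mul(-17, Add(1, Mul(-17, 3))))) = Add(Add(2, Mul(Rational(-1, 5), Pow(170, Rational(1, 2)))), Mul(1194, Mul(-17, Add(1, -51)))) = Add(Add(2, Mul(Rational(-1, 5), Pow(170, Rational(1, 2)))), Mul(1194, Mul(-17, -50))) = Add(Add(2, Mul(Rational(-1, 5), Pow(170, Rational(1, 2)))), Mul(1194, 850)) = Add(Add(2, Mul(Rational(-1, 5), Pow(170, Rational(1, 2)))), 1014900) = Add(1014902, Mul(Rational(-1, 5), Pow(170, Rational(1, 2))))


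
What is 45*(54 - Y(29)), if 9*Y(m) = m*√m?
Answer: 2430 - 145*√29 ≈ 1649.2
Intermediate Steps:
Y(m) = m^(3/2)/9 (Y(m) = (m*√m)/9 = m^(3/2)/9)
45*(54 - Y(29)) = 45*(54 - 29^(3/2)/9) = 45*(54 - 29*√29/9) = 2430 - 145*√29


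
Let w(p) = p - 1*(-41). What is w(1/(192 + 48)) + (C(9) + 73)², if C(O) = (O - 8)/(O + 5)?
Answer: 63273949/11760 ≈ 5380.4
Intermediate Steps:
C(O) = (-8 + O)/(5 + O)
w(p) = 41 + p (w(p) = p + 41 = 41 + p)
w(1/(192 + 48)) + (C(9) + 73)² = (41 + 1/(192 + 48)) + ((-8 + 9)/(5 + 9) + 73)² = (41 + 1/240) + (1/14 + 73)² = (41 + 1/240) + ((1/14)*1 + 73)² = 9841/240 + (1/14 + 73)² = 9841/240 + (1023/14)² = 9841/240 + 1046529/196 = 63273949/11760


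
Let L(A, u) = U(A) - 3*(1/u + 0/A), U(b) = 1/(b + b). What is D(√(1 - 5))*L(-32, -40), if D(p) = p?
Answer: 19*I/160 ≈ 0.11875*I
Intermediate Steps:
U(b) = 1/(2*b)
L(A, u) = 1/(2*A) - 3/u (L(A, u) = 1/(2*A) - 3*(1/u + 0/A) = 1/(2*A) - 3*(1/u + 0) = 1/(2*A) - 3/u)
D(√(1 - 5))*L(-32, -40) = √(1 - 5)*((½)/(-32) - 3/(-40)) = √(-4)*((½)*(-1/32) - 3*(-1/40)) = (2*I)*(-1/64 + 3/40) = (2*I)*(19/320) = 19*I/160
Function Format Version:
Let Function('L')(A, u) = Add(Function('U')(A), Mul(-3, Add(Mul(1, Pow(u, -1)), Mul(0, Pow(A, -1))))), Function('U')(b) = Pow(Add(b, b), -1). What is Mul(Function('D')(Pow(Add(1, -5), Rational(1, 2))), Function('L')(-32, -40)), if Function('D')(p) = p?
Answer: Mul(Rational(19, 160), I) ≈ Mul(0.11875, I)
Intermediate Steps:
Function('U')(b) = Mul(Rational(1, 2), Pow(b, -1)) (Function('U')(b) = Pow(Mul(2, b), -1) = Mul(Rational(1, 2), Pow(b, -1)))
Function('L')(A, u) = Add(Mul(Rational(1, 2), Pow(A, -1)), Mul(-3, Pow(u, -1))) (Function('L')(A, u) = Add(Mul(Rational(1, 2), Pow(A, -1)), Mul(-3, Add(Mul(1, Pow(u, -1)), Mul(0, Pow(A, -1))))) = Add(Mul(Rational(1, 2), Pow(A, -1)), Mul(-3, Add(Pow(u, -1), 0))) = Add(Mul(Rational(1, 2), Pow(A, -1)), Mul(-3, Pow(u, -1))))
Mul(Function('D')(Pow(Add(1, -5), Rational(1, 2))), Function('L')(-32, -40)) = Mul(Pow(Add(1, -5), Rational(1, 2)), Add(Mul(Rational(1, 2), Pow(-32, -1)), Mul(-3, Pow(-40, -1)))) = Mul(Pow(-4, Rational(1, 2)), Add(Mul(Rational(1, 2), Rational(-1, 32)), Mul(-3, Rational(-1, 40)))) = Mul(Mul(2, I), Add(Rational(-1, 64), Rational(3, 40))) = Mul(Mul(2, I), Rational(19, 320)) = Mul(Rational(19, 160), I)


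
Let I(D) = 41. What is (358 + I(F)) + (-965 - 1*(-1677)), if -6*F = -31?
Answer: 1111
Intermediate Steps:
F = 31/6 (F = -1/6*(-31) = 31/6 ≈ 5.1667)
(358 + I(F)) + (-965 - 1*(-1677)) = (358 + 41) + (-965 - 1*(-1677)) = 399 + (-965 + 1677) = 399 + 712 = 1111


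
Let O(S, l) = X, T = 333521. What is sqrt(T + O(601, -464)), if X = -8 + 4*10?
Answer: sqrt(333553) ≈ 577.54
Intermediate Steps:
X = 32 (X = -8 + 40 = 32)
O(S, l) = 32
sqrt(T + O(601, -464)) = sqrt(333521 + 32) = sqrt(333553)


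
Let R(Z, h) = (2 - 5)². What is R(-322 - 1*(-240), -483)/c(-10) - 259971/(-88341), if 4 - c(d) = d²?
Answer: 2684683/942304 ≈ 2.8491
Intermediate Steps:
c(d) = 4 - d²
R(Z, h) = 9 (R(Z, h) = (-3)² = 9)
R(-322 - 1*(-240), -483)/c(-10) - 259971/(-88341) = 9/(4 - 1*(-10)²) - 259971/(-88341) = 9/(4 - 1*100) - 259971*(-1/88341) = 9/(4 - 100) + 86657/29447 = 9/(-96) + 86657/29447 = 9*(-1/96) + 86657/29447 = -3/32 + 86657/29447 = 2684683/942304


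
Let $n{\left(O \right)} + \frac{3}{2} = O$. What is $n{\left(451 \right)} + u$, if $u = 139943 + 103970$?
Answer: $\frac{488725}{2} \approx 2.4436 \cdot 10^{5}$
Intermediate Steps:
$n{\left(O \right)} = - \frac{3}{2} + O$
$u = 243913$
$n{\left(451 \right)} + u = \left(- \frac{3}{2} + 451\right) + 243913 = \frac{899}{2} + 243913 = \frac{488725}{2}$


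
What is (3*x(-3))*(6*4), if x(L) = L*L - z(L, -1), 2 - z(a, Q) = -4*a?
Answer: 1368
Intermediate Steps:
z(a, Q) = 2 + 4*a (z(a, Q) = 2 - (-4)*a = 2 + 4*a)
x(L) = -2 + L**2 - 4*L (x(L) = L*L - (2 + 4*L) = L**2 + (-2 - 4*L) = -2 + L**2 - 4*L)
(3*x(-3))*(6*4) = (3*(-2 + (-3)**2 - 4*(-3)))*(6*4) = (3*(-2 + 9 + 12))*24 = (3*19)*24 = 57*24 = 1368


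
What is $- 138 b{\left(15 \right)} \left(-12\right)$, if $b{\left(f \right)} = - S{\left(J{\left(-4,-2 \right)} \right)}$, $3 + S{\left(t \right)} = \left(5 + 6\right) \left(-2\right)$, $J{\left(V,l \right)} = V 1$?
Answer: $41400$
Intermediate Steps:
$J{\left(V,l \right)} = V$
$S{\left(t \right)} = -25$ ($S{\left(t \right)} = -3 + \left(5 + 6\right) \left(-2\right) = -3 + 11 \left(-2\right) = -3 - 22 = -25$)
$b{\left(f \right)} = 25$ ($b{\left(f \right)} = \left(-1\right) \left(-25\right) = 25$)
$- 138 b{\left(15 \right)} \left(-12\right) = \left(-138\right) 25 \left(-12\right) = \left(-3450\right) \left(-12\right) = 41400$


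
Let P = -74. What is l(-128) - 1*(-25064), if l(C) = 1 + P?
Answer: 24991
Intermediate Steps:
l(C) = -73 (l(C) = 1 - 74 = -73)
l(-128) - 1*(-25064) = -73 - 1*(-25064) = -73 + 25064 = 24991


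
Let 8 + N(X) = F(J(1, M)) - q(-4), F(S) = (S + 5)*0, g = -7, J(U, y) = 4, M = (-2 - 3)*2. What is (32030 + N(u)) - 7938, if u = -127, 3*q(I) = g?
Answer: 72259/3 ≈ 24086.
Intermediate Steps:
M = -10 (M = -5*2 = -10)
q(I) = -7/3 (q(I) = (⅓)*(-7) = -7/3)
F(S) = 0 (F(S) = (5 + S)*0 = 0)
N(X) = -17/3 (N(X) = -8 + (0 - 1*(-7/3)) = -8 + (0 + 7/3) = -8 + 7/3 = -17/3)
(32030 + N(u)) - 7938 = (32030 - 17/3) - 7938 = 96073/3 - 7938 = 72259/3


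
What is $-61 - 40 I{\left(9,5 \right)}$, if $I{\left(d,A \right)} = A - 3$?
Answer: $-141$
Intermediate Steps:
$I{\left(d,A \right)} = -3 + A$
$-61 - 40 I{\left(9,5 \right)} = -61 - 40 \left(-3 + 5\right) = -61 - 80 = -141$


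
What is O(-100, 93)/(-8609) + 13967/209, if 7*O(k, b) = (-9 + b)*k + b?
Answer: 843429484/12594967 ≈ 66.966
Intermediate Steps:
O(k, b) = b/7 + k*(-9 + b)/7 (O(k, b) = ((-9 + b)*k + b)/7 = (k*(-9 + b) + b)/7 = (b + k*(-9 + b))/7 = b/7 + k*(-9 + b)/7)
O(-100, 93)/(-8609) + 13967/209 = (-9/7*(-100) + (⅐)*93 + (⅐)*93*(-100))/(-8609) + 13967/209 = (900/7 + 93/7 - 9300/7)*(-1/8609) + 13967*(1/209) = -8307/7*(-1/8609) + 13967/209 = 8307/60263 + 13967/209 = 843429484/12594967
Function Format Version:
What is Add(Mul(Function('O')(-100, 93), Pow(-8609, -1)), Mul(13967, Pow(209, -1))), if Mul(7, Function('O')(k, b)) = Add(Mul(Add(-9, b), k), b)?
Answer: Rational(843429484, 12594967) ≈ 66.966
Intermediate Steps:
Function('O')(k, b) = Add(Mul(Rational(1, 7), b), Mul(Rational(1, 7), k, Add(-9, b))) (Function('O')(k, b) = Mul(Rational(1, 7), Add(Mul(Add(-9, b), k), b)) = Mul(Rational(1, 7), Add(Mul(k, Add(-9, b)), b)) = Mul(Rational(1, 7), Add(b, Mul(k, Add(-9, b)))) = Add(Mul(Rational(1, 7), b), Mul(Rational(1, 7), k, Add(-9, b))))
Add(Mul(Function('O')(-100, 93), Pow(-8609, -1)), Mul(13967, Pow(209, -1))) = Add(Mul(Add(Mul(Rational(-9, 7), -100), Mul(Rational(1, 7), 93), Mul(Rational(1, 7), 93, -100)), Pow(-8609, -1)), Mul(13967, Pow(209, -1))) = Add(Mul(Add(Rational(900, 7), Rational(93, 7), Rational(-9300, 7)), Rational(-1, 8609)), Mul(13967, Rational(1, 209))) = Add(Mul(Rational(-8307, 7), Rational(-1, 8609)), Rational(13967, 209)) = Add(Rational(8307, 60263), Rational(13967, 209)) = Rational(843429484, 12594967)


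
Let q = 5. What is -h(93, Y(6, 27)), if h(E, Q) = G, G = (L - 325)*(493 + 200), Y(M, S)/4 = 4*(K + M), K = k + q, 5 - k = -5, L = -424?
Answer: 519057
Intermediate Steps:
k = 10 (k = 5 - 1*(-5) = 5 + 5 = 10)
K = 15 (K = 10 + 5 = 15)
Y(M, S) = 240 + 16*M (Y(M, S) = 4*(4*(15 + M)) = 4*(60 + 4*M) = 240 + 16*M)
G = -519057 (G = (-424 - 325)*(493 + 200) = -749*693 = -519057)
h(E, Q) = -519057
-h(93, Y(6, 27)) = -1*(-519057) = 519057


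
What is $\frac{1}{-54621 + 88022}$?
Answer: $\frac{1}{33401} \approx 2.9939 \cdot 10^{-5}$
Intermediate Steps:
$\frac{1}{-54621 + 88022} = \frac{1}{33401}$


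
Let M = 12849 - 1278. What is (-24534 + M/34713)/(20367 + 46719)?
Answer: -73601/201258 ≈ -0.36570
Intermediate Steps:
M = 11571
(-24534 + M/34713)/(20367 + 46719) = (-24534 + 11571/34713)/(20367 + 46719) = (-24534 + 11571*(1/34713))/67086 = (-24534 + 1/3)*(1/67086) = -73601/3*1/67086 = -73601/201258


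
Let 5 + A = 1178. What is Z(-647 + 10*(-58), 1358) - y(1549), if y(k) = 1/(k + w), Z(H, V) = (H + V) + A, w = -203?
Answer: 1755183/1346 ≈ 1304.0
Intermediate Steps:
A = 1173 (A = -5 + 1178 = 1173)
Z(H, V) = 1173 + H + V (Z(H, V) = (H + V) + 1173 = 1173 + H + V)
y(k) = 1/(-203 + k) (y(k) = 1/(k - 203) = 1/(-203 + k))
Z(-647 + 10*(-58), 1358) - y(1549) = (1173 + (-647 + 10*(-58)) + 1358) - 1/(-203 + 1549) = (1173 + (-647 - 580) + 1358) - 1/1346 = (1173 - 1227 + 1358) - 1*1/1346 = 1304 - 1/1346 = 1755183/1346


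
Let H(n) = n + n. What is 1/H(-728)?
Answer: -1/1456 ≈ -0.00068681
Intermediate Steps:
H(n) = 2*n
1/H(-728) = 1/(2*(-728)) = 1/(-1456) = -1/1456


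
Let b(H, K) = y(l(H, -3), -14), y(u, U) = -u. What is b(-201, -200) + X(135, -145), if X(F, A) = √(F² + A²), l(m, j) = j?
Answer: 3 + 5*√1570 ≈ 201.12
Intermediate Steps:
b(H, K) = 3 (b(H, K) = -1*(-3) = 3)
X(F, A) = √(A² + F²)
b(-201, -200) + X(135, -145) = 3 + √((-145)² + 135²) = 3 + √(21025 + 18225) = 3 + √39250 = 3 + 5*√1570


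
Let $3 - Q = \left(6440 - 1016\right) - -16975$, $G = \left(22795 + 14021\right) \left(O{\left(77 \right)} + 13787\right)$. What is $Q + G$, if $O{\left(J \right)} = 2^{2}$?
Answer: $507707060$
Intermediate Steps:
$O{\left(J \right)} = 4$
$G = 507729456$ ($G = \left(22795 + 14021\right) \left(4 + 13787\right) = 36816 \cdot 13791 = 507729456$)
$Q = -22396$ ($Q = 3 - \left(\left(6440 - 1016\right) - -16975\right) = 3 - \left(5424 + 16975\right) = 3 - 22399 = -22396$)
$Q + G = -22396 + 507729456 = 507707060$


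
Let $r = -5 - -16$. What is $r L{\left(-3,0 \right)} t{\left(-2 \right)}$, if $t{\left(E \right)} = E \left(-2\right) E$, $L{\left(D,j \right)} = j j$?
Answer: $0$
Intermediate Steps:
$L{\left(D,j \right)} = j^{2}$
$r = 11$ ($r = -5 + 16 = 11$)
$t{\left(E \right)} = - 2 E^{2}$ ($t{\left(E \right)} = - 2 E E = - 2 E^{2}$)
$r L{\left(-3,0 \right)} t{\left(-2 \right)} = 11 \cdot 0^{2} \left(- 2 \left(-2\right)^{2}\right) = 11 \cdot 0 \left(\left(-2\right) 4\right) = 0 \left(-8\right) = 0$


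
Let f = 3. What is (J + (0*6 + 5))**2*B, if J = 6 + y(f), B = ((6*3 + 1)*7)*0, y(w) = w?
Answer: 0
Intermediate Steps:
B = 0 (B = ((18 + 1)*7)*0 = (19*7)*0 = 133*0 = 0)
J = 9 (J = 6 + 3 = 9)
(J + (0*6 + 5))**2*B = (9 + (0*6 + 5))**2*0 = (9 + (0 + 5))**2*0 = (9 + 5)**2*0 = 14**2*0 = 196*0 = 0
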